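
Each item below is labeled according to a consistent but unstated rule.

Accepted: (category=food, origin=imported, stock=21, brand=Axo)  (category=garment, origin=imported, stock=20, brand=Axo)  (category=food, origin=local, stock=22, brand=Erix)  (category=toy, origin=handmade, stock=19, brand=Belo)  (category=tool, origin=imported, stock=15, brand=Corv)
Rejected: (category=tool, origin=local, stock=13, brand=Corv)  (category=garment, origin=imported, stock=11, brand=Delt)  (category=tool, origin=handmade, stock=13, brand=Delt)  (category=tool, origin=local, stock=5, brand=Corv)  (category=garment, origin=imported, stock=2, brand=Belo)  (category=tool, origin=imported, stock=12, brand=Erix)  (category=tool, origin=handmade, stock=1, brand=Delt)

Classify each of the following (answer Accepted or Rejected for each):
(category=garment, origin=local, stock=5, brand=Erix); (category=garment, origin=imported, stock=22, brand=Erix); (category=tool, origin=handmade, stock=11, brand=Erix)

Rejected, Accepted, Rejected

The rule appears to be: stock ≥ 15.
(category=garment, origin=local, stock=5, brand=Erix): stock = 5, does not satisfy this → Rejected.
(category=garment, origin=imported, stock=22, brand=Erix): stock = 22, passes → Accepted.
(category=tool, origin=handmade, stock=11, brand=Erix): stock = 11, does not satisfy this → Rejected.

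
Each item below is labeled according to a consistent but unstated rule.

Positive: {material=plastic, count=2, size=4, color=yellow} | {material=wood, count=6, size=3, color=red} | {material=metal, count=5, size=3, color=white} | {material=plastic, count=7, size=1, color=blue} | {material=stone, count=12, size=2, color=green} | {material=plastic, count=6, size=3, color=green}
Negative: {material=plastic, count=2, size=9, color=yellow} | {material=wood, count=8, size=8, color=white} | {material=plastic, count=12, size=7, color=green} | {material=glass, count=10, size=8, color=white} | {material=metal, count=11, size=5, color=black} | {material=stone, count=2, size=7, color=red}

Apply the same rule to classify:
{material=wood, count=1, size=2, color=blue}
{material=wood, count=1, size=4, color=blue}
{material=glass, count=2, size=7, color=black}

Positive, Positive, Negative

Every 'Positive' example satisfies: size ≤ 4. None of the 'Negative' examples do.
{material=wood, count=1, size=2, color=blue} → size = 2 → Positive.
{material=wood, count=1, size=4, color=blue} → size = 4 → Positive.
{material=glass, count=2, size=7, color=black} → size = 7 → Negative.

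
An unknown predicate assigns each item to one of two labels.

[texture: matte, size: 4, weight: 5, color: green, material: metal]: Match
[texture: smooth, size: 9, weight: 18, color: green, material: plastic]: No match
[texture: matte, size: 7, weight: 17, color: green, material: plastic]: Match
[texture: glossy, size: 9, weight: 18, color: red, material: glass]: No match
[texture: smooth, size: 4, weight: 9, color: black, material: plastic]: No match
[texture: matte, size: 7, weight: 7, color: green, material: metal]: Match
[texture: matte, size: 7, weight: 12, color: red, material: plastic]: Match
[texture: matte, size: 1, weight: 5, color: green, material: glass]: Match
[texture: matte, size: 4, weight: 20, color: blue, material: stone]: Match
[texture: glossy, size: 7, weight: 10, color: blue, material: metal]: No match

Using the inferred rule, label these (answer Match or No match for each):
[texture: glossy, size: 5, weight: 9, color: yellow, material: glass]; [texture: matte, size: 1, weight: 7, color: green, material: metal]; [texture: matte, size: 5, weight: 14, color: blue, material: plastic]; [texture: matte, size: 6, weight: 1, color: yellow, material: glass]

No match, Match, Match, Match

The simplest hypothesis consistent with all the labels is: texture is matte.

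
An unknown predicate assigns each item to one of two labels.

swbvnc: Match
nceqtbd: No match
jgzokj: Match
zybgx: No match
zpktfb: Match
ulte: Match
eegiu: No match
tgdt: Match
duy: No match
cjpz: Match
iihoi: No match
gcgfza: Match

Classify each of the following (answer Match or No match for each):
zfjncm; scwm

A rule that fits every label: even length — true of each 'Match' example, false of each 'No match' one.
Match: zfjncm, since length 6.
Match: scwm, since length 4.

Match, Match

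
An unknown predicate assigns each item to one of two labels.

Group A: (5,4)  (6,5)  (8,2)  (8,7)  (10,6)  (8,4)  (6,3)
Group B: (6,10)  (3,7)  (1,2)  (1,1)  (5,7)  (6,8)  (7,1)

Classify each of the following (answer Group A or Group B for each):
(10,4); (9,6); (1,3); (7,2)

Group A, Group A, Group B, Group A

'Group A' ⟺ first > second AND sum ≥ 9.
(10,4): 10 > 4, 10+4 = 14, meets the rule → Group A.
(9,6): 9 > 6, 9+6 = 15, meets the rule → Group A.
(1,3): 1 < 3, 1+3 = 4, doesn't qualify → Group B.
(7,2): 7 > 2, 7+2 = 9, meets the rule → Group A.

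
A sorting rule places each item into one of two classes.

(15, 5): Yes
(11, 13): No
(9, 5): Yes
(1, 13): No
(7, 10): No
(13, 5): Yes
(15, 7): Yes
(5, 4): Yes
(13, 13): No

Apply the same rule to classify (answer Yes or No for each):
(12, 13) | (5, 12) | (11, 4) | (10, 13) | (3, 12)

The common property of the 'Yes' items is: first > second. No 'No' item has it.
(12, 13): 12 < 13 — lacks this property, so No. (5, 12): 5 < 12 — lacks this property, so No. (11, 4): 11 > 4 — satisfies this, so Yes. (10, 13): 10 < 13 — lacks this property, so No. (3, 12): 3 < 12 — lacks this property, so No.

No, No, Yes, No, No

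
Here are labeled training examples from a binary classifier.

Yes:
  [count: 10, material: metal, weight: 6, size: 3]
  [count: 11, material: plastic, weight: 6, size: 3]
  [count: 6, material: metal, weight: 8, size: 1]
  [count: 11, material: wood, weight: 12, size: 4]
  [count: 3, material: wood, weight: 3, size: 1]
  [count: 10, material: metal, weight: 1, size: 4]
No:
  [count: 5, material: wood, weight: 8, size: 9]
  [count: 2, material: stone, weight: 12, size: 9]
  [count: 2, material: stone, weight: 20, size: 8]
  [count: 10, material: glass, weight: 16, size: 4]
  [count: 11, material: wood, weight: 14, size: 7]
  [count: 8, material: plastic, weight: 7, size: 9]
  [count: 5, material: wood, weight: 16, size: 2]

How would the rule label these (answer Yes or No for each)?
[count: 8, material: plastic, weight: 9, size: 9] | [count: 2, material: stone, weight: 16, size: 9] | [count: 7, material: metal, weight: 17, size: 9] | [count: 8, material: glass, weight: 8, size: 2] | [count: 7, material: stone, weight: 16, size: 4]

The classifier is using: size ≤ 4 AND weight ≤ 12.

No, No, No, Yes, No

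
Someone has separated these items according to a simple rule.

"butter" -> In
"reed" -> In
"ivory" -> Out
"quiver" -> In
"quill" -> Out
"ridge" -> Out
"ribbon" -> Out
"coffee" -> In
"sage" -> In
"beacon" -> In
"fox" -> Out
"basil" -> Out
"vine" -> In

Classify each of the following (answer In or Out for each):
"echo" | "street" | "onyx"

In, In, Out

The classifier is using: even length AND contains 'e'.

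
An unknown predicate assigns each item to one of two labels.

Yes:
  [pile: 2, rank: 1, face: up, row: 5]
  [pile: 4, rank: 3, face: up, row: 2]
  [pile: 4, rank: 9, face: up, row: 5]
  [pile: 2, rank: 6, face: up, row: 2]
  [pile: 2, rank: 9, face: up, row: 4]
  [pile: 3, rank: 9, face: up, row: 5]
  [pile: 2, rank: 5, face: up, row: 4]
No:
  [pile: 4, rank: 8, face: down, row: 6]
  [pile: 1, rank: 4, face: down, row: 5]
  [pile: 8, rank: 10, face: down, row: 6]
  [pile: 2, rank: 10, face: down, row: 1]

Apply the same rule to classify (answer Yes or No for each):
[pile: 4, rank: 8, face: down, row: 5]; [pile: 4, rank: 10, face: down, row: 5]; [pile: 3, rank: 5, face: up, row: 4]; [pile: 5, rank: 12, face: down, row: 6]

Every 'Yes' example satisfies: face is up. None of the 'No' examples do.
No: [pile: 4, rank: 8, face: down, row: 5], since face is down. No: [pile: 4, rank: 10, face: down, row: 5], since face is down. Yes: [pile: 3, rank: 5, face: up, row: 4], since face is up. No: [pile: 5, rank: 12, face: down, row: 6], since face is down.

No, No, Yes, No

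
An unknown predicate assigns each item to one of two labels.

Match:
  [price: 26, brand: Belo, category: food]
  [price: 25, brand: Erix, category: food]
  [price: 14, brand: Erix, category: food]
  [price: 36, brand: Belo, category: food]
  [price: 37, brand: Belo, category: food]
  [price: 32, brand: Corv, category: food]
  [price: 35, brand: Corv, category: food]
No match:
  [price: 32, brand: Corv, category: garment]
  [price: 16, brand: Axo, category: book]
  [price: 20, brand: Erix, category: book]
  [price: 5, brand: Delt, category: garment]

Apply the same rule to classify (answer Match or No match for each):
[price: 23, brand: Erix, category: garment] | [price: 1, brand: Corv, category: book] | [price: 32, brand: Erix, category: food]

No match, No match, Match

'Match' ⟺ category is food.
No match: [price: 23, brand: Erix, category: garment], since category is garment. No match: [price: 1, brand: Corv, category: book], since category is book. Match: [price: 32, brand: Erix, category: food], since category is food.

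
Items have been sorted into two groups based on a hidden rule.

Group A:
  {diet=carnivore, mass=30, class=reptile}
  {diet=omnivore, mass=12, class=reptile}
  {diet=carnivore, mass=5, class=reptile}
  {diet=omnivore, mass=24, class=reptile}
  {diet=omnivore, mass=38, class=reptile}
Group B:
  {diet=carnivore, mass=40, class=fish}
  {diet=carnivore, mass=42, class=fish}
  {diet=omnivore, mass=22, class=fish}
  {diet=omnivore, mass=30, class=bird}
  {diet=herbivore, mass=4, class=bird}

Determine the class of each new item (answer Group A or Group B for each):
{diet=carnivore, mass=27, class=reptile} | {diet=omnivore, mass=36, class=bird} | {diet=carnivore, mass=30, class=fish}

The rule appears to be: class is reptile.
{diet=carnivore, mass=27, class=reptile}: Group A (class is reptile).
{diet=omnivore, mass=36, class=bird}: Group B (class is bird).
{diet=carnivore, mass=30, class=fish}: Group B (class is fish).

Group A, Group B, Group B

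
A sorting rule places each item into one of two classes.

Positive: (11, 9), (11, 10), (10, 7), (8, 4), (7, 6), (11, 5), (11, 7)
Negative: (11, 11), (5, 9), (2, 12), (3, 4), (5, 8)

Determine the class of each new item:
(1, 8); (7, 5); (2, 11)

The rule appears to be: first > second.

Negative, Positive, Negative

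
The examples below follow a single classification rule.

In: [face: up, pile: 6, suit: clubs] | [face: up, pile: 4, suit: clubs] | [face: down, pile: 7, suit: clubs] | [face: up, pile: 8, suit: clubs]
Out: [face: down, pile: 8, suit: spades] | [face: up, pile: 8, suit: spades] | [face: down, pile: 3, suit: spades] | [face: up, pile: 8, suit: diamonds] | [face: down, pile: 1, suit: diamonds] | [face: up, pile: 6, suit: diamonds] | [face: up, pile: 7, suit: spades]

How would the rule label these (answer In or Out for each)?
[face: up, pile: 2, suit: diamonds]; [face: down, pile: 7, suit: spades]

Rule: suit is clubs. This holds for each 'In' example and fails for each 'Out' one.
[face: up, pile: 2, suit: diamonds]: Out (suit is diamonds).
[face: down, pile: 7, suit: spades]: Out (suit is spades).

Out, Out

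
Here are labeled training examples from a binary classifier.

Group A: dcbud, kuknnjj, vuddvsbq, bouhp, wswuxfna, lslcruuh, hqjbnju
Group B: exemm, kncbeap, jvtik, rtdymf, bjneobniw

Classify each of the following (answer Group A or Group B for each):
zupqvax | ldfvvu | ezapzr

Group A, Group A, Group B

The classifier is using: contains 'u'.
zupqvax: has 'u' — passes, so Group A.
ldfvvu: has 'u' — passes, so Group A.
ezapzr: no 'u' — does not fit, so Group B.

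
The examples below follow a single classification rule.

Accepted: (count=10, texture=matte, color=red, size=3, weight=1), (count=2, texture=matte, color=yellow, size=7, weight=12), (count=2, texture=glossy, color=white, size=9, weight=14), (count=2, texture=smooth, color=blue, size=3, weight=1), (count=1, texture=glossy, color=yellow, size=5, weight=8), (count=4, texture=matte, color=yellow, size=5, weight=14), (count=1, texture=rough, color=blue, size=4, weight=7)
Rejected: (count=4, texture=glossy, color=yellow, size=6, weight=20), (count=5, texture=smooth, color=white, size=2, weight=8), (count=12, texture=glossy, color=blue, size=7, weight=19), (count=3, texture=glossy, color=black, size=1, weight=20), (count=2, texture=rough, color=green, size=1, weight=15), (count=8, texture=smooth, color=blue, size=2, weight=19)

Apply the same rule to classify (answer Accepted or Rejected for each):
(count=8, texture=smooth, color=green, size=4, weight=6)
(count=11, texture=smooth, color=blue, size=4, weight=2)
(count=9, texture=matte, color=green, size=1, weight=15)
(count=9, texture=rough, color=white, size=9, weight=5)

All 'Accepted' examples share one property — weight ≤ 14 AND size ≥ 3 — and every 'Rejected' example lacks it.
(count=8, texture=smooth, color=green, size=4, weight=6): weight = 6, size = 4, checks out → Accepted. (count=11, texture=smooth, color=blue, size=4, weight=2): weight = 2, size = 4, checks out → Accepted. (count=9, texture=matte, color=green, size=1, weight=15): weight = 15, size = 1, fails the rule → Rejected. (count=9, texture=rough, color=white, size=9, weight=5): weight = 5, size = 9, checks out → Accepted.

Accepted, Accepted, Rejected, Accepted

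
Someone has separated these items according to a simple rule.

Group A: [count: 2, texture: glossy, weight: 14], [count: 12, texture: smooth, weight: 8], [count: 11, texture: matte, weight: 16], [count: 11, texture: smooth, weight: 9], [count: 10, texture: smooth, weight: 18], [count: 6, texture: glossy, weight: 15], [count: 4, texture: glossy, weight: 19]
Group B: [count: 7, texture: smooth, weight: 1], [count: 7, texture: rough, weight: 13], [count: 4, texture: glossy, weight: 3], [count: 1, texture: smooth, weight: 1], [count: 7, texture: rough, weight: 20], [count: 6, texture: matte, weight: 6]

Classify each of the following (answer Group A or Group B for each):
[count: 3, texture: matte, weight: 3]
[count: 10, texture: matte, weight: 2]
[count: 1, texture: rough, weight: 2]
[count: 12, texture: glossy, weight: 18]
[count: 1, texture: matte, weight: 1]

The rule appears to be: count ≠ 7 AND weight ≥ 8.
[count: 3, texture: matte, weight: 3]: count = 3, weight = 3, doesn't qualify → Group B. [count: 10, texture: matte, weight: 2]: count = 10, weight = 2, doesn't qualify → Group B. [count: 1, texture: rough, weight: 2]: count = 1, weight = 2, doesn't qualify → Group B. [count: 12, texture: glossy, weight: 18]: count = 12, weight = 18, qualifies → Group A. [count: 1, texture: matte, weight: 1]: count = 1, weight = 1, doesn't qualify → Group B.

Group B, Group B, Group B, Group A, Group B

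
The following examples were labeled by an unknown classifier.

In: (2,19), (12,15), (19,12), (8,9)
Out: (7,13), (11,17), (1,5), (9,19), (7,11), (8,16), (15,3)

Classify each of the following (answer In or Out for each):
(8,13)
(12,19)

In, In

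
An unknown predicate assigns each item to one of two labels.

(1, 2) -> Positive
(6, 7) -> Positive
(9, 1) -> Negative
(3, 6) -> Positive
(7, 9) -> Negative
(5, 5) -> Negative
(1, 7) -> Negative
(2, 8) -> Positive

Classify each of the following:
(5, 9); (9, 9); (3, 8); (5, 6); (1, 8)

Negative, Negative, Positive, Positive, Positive

The simplest hypothesis consistent with all the labels is: product is even.
(5, 9): 5·9 = 45 — doesn't match, so Negative.
(9, 9): 9·9 = 81 — doesn't match, so Negative.
(3, 8): 3·8 = 24 — qualifies, so Positive.
(5, 6): 5·6 = 30 — qualifies, so Positive.
(1, 8): 1·8 = 8 — qualifies, so Positive.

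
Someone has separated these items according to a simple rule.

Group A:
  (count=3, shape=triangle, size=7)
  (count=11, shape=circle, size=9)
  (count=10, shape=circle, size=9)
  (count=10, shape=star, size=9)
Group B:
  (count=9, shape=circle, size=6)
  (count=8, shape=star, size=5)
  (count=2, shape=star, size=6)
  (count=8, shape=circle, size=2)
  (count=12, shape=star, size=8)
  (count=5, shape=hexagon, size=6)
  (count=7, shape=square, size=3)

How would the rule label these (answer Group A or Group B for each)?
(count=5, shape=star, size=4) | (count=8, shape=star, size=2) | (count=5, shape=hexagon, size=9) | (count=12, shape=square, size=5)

Group B, Group B, Group A, Group B

All 'Group A' examples share one property — size ≥ 7 AND count ≤ 11 — and every 'Group B' example lacks it.
(count=5, shape=star, size=4): size = 4, count = 5, doesn't match → Group B.
(count=8, shape=star, size=2): size = 2, count = 8, doesn't match → Group B.
(count=5, shape=hexagon, size=9): size = 9, count = 5, qualifies → Group A.
(count=12, shape=square, size=5): size = 5, count = 12, doesn't match → Group B.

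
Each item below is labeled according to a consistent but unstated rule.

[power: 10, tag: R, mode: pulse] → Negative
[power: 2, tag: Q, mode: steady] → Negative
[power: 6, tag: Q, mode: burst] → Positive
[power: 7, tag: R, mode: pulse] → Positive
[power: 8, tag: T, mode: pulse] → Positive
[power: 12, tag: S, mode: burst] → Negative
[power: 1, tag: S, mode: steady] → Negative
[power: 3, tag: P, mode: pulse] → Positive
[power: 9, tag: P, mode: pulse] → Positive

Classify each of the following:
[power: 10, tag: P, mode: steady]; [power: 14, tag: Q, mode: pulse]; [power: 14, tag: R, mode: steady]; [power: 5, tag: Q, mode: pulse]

Negative, Negative, Negative, Positive

The distinguishing property — power ≥ 3 AND power ≤ 9 — holds for all the 'Positive' cases and none of the 'Negative' cases.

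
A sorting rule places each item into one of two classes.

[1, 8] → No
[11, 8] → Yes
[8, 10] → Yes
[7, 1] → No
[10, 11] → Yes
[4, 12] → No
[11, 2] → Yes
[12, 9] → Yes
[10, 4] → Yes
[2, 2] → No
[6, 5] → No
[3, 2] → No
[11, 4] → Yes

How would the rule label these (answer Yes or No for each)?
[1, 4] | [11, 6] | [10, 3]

No, Yes, Yes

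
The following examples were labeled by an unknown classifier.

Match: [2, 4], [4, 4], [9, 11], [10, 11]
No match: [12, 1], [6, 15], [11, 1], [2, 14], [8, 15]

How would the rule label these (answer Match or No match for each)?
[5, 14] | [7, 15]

No match, No match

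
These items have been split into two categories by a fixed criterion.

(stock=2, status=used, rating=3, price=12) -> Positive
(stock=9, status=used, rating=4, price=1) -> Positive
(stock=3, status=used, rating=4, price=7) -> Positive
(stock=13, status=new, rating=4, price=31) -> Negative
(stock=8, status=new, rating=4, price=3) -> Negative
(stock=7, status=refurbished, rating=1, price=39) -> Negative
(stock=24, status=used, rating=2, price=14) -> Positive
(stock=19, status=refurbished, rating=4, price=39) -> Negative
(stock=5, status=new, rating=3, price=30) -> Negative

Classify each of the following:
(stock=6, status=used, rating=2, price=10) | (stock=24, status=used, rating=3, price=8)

Positive, Positive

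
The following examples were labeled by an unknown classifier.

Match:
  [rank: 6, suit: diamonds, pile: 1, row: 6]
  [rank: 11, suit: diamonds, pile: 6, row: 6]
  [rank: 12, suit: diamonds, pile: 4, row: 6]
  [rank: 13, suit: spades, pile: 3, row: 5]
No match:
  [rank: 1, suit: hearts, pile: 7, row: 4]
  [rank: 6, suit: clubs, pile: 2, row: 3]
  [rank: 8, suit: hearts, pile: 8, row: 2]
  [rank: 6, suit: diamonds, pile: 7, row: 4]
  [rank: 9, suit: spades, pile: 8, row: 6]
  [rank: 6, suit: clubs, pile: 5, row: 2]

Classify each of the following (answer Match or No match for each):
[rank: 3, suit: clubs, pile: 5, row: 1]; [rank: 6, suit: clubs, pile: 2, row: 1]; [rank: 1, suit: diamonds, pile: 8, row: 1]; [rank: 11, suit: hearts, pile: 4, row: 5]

No match, No match, No match, Match

The classifier is using: row ≥ 4 AND pile ≤ 6.
[rank: 3, suit: clubs, pile: 5, row: 1] — row = 1, pile = 5, hence No match. [rank: 6, suit: clubs, pile: 2, row: 1] — row = 1, pile = 2, hence No match. [rank: 1, suit: diamonds, pile: 8, row: 1] — row = 1, pile = 8, hence No match. [rank: 11, suit: hearts, pile: 4, row: 5] — row = 5, pile = 4, hence Match.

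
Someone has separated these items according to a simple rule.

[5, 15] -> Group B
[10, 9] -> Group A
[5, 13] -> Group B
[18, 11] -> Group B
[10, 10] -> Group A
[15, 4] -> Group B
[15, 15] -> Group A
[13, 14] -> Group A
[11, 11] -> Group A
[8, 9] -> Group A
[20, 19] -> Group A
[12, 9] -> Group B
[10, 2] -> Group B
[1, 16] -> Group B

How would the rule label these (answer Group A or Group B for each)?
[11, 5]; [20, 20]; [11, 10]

Group B, Group A, Group A

A rule that fits every label: |first − second| ≤ 1 — true of each 'Group A' example, false of each 'Group B' one.
[11, 5]: |11−5| = 6, does not pass → Group B.
[20, 20]: |20−20| = 0, meets the rule → Group A.
[11, 10]: |11−10| = 1, meets the rule → Group A.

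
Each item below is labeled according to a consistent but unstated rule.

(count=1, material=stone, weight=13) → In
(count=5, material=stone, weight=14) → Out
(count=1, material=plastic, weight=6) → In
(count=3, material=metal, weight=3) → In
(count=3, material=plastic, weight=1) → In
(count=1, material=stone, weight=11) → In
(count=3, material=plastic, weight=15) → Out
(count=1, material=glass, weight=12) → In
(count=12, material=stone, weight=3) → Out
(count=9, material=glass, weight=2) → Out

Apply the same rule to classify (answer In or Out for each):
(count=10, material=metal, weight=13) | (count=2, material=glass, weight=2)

'In' ⟺ count ≤ 3 AND weight ≤ 13.
Out: (count=10, material=metal, weight=13), since count = 10, weight = 13.
In: (count=2, material=glass, weight=2), since count = 2, weight = 2.

Out, In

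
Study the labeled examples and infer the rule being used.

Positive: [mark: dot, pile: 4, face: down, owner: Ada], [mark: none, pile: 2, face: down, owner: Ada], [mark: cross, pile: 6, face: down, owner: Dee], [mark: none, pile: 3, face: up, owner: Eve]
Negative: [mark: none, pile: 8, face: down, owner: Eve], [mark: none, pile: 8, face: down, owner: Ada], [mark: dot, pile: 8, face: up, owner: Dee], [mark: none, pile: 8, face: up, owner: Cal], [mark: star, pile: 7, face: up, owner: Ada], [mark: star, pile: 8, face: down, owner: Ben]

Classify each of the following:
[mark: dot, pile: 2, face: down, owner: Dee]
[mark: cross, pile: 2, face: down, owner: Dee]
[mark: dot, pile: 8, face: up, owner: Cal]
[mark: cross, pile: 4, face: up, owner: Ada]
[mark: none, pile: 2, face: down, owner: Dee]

Positive, Positive, Negative, Positive, Positive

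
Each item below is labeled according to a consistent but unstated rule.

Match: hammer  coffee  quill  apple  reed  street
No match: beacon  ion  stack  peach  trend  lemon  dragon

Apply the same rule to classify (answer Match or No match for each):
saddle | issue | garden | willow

Match, Match, No match, Match

The simplest hypothesis consistent with all the labels is: has a double letter.
saddle → 'dd' doubled → Match.
issue → 'ss' doubled → Match.
garden → no doubled letter → No match.
willow → 'll' doubled → Match.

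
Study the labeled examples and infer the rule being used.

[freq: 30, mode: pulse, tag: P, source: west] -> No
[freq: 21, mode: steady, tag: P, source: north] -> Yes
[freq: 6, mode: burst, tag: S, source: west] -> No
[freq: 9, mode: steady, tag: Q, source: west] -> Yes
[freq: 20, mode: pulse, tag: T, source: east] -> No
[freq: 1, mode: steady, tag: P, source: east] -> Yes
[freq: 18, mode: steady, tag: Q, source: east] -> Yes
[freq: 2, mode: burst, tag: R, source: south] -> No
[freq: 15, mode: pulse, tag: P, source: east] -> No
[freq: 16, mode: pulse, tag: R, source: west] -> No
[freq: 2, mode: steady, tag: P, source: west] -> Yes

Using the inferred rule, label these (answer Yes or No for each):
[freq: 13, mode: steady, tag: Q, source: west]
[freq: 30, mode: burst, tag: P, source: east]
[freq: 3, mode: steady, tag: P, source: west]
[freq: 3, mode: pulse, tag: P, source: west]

Yes, No, Yes, No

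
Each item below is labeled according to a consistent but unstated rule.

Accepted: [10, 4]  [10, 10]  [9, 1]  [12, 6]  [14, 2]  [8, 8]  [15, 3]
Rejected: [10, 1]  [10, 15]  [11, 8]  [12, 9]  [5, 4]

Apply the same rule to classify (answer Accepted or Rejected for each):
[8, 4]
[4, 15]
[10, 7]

A rule that fits every label: sum is even — true of each 'Accepted' example, false of each 'Rejected' one.

Accepted, Rejected, Rejected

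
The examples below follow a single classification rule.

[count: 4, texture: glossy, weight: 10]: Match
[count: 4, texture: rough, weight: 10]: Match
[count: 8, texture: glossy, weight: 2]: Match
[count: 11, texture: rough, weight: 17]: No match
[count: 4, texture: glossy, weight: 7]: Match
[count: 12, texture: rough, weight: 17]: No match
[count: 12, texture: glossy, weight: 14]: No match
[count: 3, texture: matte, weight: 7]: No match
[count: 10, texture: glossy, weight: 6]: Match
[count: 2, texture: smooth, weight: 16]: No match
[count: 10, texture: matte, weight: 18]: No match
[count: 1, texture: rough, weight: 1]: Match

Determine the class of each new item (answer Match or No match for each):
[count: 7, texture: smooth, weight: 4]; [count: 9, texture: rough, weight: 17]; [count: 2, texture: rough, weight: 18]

Match, No match, No match

Every 'Match' example satisfies: count = 4 OR weight ≤ 6. None of the 'No match' examples do.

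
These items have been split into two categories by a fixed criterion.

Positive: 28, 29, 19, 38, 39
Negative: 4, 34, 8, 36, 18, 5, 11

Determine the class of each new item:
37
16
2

Positive, Negative, Negative

All 'Positive' examples share one property — digit sum ≥ 10 — and every 'Negative' example lacks it.
Positive: 37, since digit sum 3+7 = 10.
Negative: 16, since digit sum 1+6 = 7.
Negative: 2, since digit sum 2.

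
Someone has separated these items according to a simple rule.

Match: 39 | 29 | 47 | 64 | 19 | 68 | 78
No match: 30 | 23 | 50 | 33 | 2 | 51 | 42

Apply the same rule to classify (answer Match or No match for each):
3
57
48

The common property of the 'Match' items is: digit sum ≥ 7. No 'No match' item has it.
3 — digit sum 3, hence No match.
57 — digit sum 5+7 = 12, hence Match.
48 — digit sum 4+8 = 12, hence Match.

No match, Match, Match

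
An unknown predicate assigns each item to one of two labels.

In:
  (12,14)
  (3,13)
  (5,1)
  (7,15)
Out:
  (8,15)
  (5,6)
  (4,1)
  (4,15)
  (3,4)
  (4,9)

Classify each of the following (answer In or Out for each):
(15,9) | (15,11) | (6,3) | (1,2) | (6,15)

In, In, Out, Out, Out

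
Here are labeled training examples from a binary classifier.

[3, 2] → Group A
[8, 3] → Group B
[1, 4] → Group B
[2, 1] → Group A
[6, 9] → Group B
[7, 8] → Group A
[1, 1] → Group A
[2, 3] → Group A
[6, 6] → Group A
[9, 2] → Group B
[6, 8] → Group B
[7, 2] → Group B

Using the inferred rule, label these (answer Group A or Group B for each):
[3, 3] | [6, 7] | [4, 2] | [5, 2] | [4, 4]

Group A, Group A, Group B, Group B, Group A

The common property of the 'Group A' items is: |first − second| ≤ 1. No 'Group B' item has it.
[3, 3]: Group A (|3−3| = 0).
[6, 7]: Group A (|6−7| = 1).
[4, 2]: Group B (|4−2| = 2).
[5, 2]: Group B (|5−2| = 3).
[4, 4]: Group A (|4−4| = 0).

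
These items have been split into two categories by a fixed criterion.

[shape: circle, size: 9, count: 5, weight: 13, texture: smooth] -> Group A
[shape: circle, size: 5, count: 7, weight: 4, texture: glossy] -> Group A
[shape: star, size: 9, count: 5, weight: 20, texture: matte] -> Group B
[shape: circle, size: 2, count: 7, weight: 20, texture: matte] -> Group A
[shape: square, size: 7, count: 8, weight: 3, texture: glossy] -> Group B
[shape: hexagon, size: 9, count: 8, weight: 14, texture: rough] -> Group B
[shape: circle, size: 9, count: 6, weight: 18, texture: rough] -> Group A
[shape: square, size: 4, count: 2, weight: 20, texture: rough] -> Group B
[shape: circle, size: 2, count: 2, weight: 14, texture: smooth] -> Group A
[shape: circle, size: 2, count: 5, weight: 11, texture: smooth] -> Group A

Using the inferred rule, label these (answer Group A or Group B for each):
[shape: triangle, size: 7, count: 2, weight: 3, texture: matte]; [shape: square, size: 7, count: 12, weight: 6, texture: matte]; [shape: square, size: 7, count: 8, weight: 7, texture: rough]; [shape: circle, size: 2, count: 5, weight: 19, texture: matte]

A rule that fits every label: shape is circle — true of each 'Group A' example, false of each 'Group B' one.
[shape: triangle, size: 7, count: 2, weight: 3, texture: matte]: shape is triangle — does not satisfy this, so Group B. [shape: square, size: 7, count: 12, weight: 6, texture: matte]: shape is square — does not satisfy this, so Group B. [shape: square, size: 7, count: 8, weight: 7, texture: rough]: shape is square — does not satisfy this, so Group B. [shape: circle, size: 2, count: 5, weight: 19, texture: matte]: shape is circle — satisfies this, so Group A.

Group B, Group B, Group B, Group A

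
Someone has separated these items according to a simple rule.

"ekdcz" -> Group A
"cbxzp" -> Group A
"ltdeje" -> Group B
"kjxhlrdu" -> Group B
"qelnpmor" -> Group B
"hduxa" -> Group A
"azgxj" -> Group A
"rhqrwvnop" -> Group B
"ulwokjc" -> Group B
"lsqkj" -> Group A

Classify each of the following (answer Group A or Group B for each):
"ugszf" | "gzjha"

Group A, Group A

The simplest hypothesis consistent with all the labels is: length 5.
Group A: "ugszf", since length 5.
Group A: "gzjha", since length 5.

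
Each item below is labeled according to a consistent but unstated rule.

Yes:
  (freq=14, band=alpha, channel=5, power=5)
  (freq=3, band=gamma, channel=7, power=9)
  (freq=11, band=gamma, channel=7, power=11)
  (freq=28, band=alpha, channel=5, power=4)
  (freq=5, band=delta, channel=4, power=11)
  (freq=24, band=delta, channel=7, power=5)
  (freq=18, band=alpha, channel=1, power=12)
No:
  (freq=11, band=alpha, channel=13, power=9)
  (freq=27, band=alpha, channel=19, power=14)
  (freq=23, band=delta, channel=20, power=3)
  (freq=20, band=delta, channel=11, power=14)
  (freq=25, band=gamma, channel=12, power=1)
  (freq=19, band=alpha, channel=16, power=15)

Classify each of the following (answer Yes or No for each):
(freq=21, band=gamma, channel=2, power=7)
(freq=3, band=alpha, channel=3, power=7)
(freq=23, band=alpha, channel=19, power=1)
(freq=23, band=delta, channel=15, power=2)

Yes, Yes, No, No

Every 'Yes' example satisfies: channel ≤ 7. None of the 'No' examples do.
(freq=21, band=gamma, channel=2, power=7): Yes (channel = 2). (freq=3, band=alpha, channel=3, power=7): Yes (channel = 3). (freq=23, band=alpha, channel=19, power=1): No (channel = 19). (freq=23, band=delta, channel=15, power=2): No (channel = 15).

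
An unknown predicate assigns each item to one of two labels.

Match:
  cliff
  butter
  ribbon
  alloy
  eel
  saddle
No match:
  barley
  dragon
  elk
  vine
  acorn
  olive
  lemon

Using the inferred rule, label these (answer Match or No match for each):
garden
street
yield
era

The common property of the 'Match' items is: has a double letter. No 'No match' item has it.
No match: garden, since no doubled letter.
Match: street, since 'ee' doubled.
No match: yield, since no doubled letter.
No match: era, since no doubled letter.

No match, Match, No match, No match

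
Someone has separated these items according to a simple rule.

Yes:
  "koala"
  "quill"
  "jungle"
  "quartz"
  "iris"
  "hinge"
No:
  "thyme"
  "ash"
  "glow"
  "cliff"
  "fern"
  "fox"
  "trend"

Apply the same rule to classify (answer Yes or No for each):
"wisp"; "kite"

'Yes' ⟺ has ≥ 2 vowels.

No, Yes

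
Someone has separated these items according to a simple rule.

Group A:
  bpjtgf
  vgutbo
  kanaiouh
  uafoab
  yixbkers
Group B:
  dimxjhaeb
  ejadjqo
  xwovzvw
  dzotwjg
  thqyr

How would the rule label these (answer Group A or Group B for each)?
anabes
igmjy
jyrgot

Checking candidate rules against both groups, what survives is: even length.
anabes: length 6 — qualifies, so Group A. igmjy: length 5 — does not satisfy this, so Group B. jyrgot: length 6 — qualifies, so Group A.

Group A, Group B, Group A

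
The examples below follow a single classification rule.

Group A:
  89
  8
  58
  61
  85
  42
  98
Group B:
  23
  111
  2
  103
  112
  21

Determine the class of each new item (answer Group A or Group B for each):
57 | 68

Group A, Group A

Rule: digit sum ≥ 6. This holds for each 'Group A' example and fails for each 'Group B' one.
Group A: 57, since digit sum 5+7 = 12.
Group A: 68, since digit sum 6+8 = 14.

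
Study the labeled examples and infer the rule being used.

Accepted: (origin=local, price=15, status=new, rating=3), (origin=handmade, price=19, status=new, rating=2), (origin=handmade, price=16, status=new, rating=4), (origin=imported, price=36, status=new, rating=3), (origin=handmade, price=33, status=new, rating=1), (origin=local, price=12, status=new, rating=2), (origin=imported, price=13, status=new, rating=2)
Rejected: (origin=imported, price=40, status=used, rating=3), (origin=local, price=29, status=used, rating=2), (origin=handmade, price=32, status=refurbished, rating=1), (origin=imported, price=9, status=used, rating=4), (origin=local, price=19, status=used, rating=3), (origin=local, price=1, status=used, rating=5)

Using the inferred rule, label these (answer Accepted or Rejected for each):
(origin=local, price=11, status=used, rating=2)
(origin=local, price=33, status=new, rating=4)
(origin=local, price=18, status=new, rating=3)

The distinguishing property — status is new — holds for all the 'Accepted' cases and none of the 'Rejected' cases.

Rejected, Accepted, Accepted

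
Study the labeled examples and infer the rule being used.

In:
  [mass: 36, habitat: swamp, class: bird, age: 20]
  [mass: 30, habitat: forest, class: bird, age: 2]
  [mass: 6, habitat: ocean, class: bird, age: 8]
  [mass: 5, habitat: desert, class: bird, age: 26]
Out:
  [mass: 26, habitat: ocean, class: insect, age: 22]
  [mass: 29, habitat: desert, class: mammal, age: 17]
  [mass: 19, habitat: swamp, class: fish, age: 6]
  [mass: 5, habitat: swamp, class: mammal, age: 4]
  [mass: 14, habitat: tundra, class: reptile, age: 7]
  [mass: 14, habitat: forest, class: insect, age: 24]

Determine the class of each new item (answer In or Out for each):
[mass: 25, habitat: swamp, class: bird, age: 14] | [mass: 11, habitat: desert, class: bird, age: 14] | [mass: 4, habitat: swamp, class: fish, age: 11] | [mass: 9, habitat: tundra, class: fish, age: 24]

In, In, Out, Out

Every 'In' example satisfies: class is bird. None of the 'Out' examples do.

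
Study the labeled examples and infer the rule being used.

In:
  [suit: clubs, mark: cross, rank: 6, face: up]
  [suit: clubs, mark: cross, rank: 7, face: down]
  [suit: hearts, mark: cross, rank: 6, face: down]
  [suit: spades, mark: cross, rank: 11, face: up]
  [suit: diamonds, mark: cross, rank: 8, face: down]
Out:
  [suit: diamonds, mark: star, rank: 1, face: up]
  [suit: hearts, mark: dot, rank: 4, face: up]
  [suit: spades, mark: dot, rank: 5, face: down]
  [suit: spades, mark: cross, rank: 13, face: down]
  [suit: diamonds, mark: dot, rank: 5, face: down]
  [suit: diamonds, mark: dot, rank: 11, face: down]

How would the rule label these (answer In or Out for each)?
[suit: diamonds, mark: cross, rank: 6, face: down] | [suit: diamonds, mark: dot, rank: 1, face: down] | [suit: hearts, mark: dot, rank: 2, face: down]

One predicate separates the groups cleanly: mark is cross AND rank ≤ 11.
[suit: diamonds, mark: cross, rank: 6, face: down]: mark is cross, rank = 6, matches → In.
[suit: diamonds, mark: dot, rank: 1, face: down]: mark is dot, rank = 1, doesn't qualify → Out.
[suit: hearts, mark: dot, rank: 2, face: down]: mark is dot, rank = 2, doesn't qualify → Out.

In, Out, Out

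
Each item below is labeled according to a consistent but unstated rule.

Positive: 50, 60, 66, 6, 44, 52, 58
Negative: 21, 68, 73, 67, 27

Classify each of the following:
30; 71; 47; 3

Every 'Positive' example satisfies: even AND at most 66. None of the 'Negative' examples do.
30: 30 is even, 30 ≤ 66, has this property → Positive.
71: 71 is odd, 71 > 66, doesn't match → Negative.
47: 47 is odd, 47 ≤ 66, doesn't match → Negative.
3: 3 is odd, 3 ≤ 66, doesn't match → Negative.

Positive, Negative, Negative, Negative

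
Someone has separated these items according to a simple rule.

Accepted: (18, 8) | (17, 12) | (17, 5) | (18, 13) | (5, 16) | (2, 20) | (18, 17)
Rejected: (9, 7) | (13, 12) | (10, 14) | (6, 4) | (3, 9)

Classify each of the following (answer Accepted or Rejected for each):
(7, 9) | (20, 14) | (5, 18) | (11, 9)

Rejected, Accepted, Accepted, Rejected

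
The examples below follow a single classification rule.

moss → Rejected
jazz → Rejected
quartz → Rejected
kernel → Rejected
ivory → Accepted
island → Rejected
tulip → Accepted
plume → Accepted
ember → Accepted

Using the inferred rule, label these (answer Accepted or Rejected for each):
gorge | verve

The classifier is using: odd length.
gorge: Accepted (length 5).
verve: Accepted (length 5).

Accepted, Accepted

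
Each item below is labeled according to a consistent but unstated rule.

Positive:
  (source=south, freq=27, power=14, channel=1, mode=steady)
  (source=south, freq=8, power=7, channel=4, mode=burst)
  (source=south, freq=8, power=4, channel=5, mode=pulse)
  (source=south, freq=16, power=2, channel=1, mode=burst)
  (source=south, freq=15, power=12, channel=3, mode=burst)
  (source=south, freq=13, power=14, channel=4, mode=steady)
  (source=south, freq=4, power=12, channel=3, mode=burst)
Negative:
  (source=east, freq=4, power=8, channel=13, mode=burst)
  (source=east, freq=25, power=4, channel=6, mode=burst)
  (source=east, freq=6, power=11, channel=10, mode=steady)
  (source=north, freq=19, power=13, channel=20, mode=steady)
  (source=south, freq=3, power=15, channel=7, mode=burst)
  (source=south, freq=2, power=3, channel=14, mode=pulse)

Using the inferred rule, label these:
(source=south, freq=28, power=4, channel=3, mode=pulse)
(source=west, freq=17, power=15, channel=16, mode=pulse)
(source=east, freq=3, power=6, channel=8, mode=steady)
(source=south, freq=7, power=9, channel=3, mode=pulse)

Positive, Negative, Negative, Positive

'Positive' ⟺ channel ≤ 5.
(source=south, freq=28, power=4, channel=3, mode=pulse): channel = 3, qualifies → Positive.
(source=west, freq=17, power=15, channel=16, mode=pulse): channel = 16, fails the rule → Negative.
(source=east, freq=3, power=6, channel=8, mode=steady): channel = 8, fails the rule → Negative.
(source=south, freq=7, power=9, channel=3, mode=pulse): channel = 3, qualifies → Positive.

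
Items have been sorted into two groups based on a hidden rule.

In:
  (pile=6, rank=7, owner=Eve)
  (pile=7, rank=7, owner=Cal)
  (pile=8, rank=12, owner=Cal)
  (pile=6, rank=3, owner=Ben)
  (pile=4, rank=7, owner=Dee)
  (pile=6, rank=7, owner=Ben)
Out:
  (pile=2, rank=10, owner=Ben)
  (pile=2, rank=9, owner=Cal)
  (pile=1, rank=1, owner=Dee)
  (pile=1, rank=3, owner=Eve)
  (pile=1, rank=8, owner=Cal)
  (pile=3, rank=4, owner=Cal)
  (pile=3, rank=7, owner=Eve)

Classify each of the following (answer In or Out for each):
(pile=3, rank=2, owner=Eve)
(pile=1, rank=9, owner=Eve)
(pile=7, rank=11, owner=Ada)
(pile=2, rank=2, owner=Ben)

Out, Out, In, Out

The classifier is using: pile ≥ 4.
Out: (pile=3, rank=2, owner=Eve), since pile = 3. Out: (pile=1, rank=9, owner=Eve), since pile = 1. In: (pile=7, rank=11, owner=Ada), since pile = 7. Out: (pile=2, rank=2, owner=Ben), since pile = 2.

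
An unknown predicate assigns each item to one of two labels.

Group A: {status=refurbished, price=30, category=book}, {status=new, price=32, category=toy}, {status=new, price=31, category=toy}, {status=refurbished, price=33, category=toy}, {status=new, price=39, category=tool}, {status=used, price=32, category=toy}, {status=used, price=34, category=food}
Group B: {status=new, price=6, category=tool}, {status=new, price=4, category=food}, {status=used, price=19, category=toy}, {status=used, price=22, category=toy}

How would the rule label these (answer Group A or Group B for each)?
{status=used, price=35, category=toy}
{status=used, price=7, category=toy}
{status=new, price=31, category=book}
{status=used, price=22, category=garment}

A rule that fits every label: price ≥ 30 — true of each 'Group A' example, false of each 'Group B' one.
{status=used, price=35, category=toy}: price = 35, satisfies this → Group A. {status=used, price=7, category=toy}: price = 7, fails the rule → Group B. {status=new, price=31, category=book}: price = 31, satisfies this → Group A. {status=used, price=22, category=garment}: price = 22, fails the rule → Group B.

Group A, Group B, Group A, Group B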